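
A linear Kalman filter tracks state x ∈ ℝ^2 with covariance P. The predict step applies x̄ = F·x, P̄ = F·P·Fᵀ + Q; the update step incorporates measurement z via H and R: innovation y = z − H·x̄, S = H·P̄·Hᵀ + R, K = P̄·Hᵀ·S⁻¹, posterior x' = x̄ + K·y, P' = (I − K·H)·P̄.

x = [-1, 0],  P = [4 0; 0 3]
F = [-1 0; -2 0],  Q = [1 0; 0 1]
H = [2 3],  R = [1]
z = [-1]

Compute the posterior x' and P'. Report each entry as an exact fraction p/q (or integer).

x̄ = F·x = [1, 2]
P̄ = F·P·Fᵀ + Q = [5 8; 8 17]
y = z − H·x̄ = [-9]
S = H·P̄·Hᵀ + R = [270]
K = P̄·Hᵀ·S⁻¹ = [17/135; 67/270]
x' = x̄ + K·y = [-2/15, -7/30]
P' = (I − K·H)·P̄ = [97/135 -59/135; -59/135 101/270]

x' = [-2/15, -7/30]
P' = [97/135 -59/135; -59/135 101/270]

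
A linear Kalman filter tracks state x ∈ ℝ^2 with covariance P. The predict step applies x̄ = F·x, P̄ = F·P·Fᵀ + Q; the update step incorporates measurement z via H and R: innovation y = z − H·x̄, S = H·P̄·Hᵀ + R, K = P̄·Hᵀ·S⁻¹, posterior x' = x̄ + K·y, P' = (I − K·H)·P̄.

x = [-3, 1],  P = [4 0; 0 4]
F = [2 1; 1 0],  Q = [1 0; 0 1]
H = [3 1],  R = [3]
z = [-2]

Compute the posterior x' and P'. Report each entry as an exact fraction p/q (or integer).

x̄ = F·x = [-5, -3]
P̄ = F·P·Fᵀ + Q = [21 8; 8 5]
y = z − H·x̄ = [16]
S = H·P̄·Hᵀ + R = [245]
K = P̄·Hᵀ·S⁻¹ = [71/245; 29/245]
x' = x̄ + K·y = [-89/245, -271/245]
P' = (I − K·H)·P̄ = [104/245 -99/245; -99/245 384/245]

x' = [-89/245, -271/245]
P' = [104/245 -99/245; -99/245 384/245]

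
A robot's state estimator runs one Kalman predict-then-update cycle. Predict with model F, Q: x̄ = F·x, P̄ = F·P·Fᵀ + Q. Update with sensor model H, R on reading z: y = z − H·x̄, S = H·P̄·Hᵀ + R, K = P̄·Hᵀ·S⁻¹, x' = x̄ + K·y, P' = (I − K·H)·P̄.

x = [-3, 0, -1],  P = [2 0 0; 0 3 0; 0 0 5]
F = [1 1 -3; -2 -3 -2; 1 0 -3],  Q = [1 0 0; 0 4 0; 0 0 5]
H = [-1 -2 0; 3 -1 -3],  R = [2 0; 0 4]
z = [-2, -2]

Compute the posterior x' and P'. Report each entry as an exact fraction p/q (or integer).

x̄ = F·x = [0, 8, 0]
P̄ = F·P·Fᵀ + Q = [51 17 47; 17 59 26; 47 26 52]
y = z − H·x̄ = [14, 6]
S = H·P̄·Hᵀ + R = [357 177; 177 198]
K = P̄·Hᵀ·S⁻¹ = [-5315/13119 4420/13119; -3836/13119 -2269/13119; -4115/13119 962/13119]
x' = x̄ + K·y = [-47890/13119, 37634/13119, -51838/13119]
P' = (I − K·H)·P̄ = [79798/4373 -114382/13119 271628/13119; -114382/13119 61027/13119 -131699/13119; 271628/13119 -131699/13119 314245/13119]

x' = [-47890/13119, 37634/13119, -51838/13119]
P' = [79798/4373 -114382/13119 271628/13119; -114382/13119 61027/13119 -131699/13119; 271628/13119 -131699/13119 314245/13119]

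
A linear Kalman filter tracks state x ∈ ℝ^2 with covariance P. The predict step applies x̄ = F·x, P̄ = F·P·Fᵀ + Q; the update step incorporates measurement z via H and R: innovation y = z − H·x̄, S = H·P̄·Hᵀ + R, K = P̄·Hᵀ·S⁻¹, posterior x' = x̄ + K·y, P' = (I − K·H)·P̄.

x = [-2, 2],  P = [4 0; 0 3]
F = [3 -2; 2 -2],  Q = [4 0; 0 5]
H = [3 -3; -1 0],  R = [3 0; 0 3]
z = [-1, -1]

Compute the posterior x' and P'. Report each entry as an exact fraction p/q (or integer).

x̄ = F·x = [-10, -8]
P̄ = F·P·Fᵀ + Q = [52 36; 36 33]
y = z − H·x̄ = [5, -11]
S = H·P̄·Hᵀ + R = [120 -48; -48 55]
K = P̄·Hᵀ·S⁻¹ = [6/179 -164/179; -411/1432 -162/179]
x' = x̄ + K·y = [44/179, 745/1432]
P' = (I − K·H)·P̄ = [492/179 486/179; 486/179 4299/1432]

x' = [44/179, 745/1432]
P' = [492/179 486/179; 486/179 4299/1432]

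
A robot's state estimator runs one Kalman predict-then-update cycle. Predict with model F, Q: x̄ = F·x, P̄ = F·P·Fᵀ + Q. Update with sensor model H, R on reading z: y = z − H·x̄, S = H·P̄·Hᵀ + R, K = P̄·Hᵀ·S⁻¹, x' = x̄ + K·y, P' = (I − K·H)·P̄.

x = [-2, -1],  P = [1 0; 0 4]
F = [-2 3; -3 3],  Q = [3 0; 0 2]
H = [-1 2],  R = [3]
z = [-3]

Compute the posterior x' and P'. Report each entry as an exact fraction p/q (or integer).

x̄ = F·x = [1, 3]
P̄ = F·P·Fᵀ + Q = [43 42; 42 47]
y = z − H·x̄ = [-8]
S = H·P̄·Hᵀ + R = [66]
K = P̄·Hᵀ·S⁻¹ = [41/66; 26/33]
x' = x̄ + K·y = [-131/33, -109/33]
P' = (I − K·H)·P̄ = [1157/66 320/33; 320/33 199/33]

x' = [-131/33, -109/33]
P' = [1157/66 320/33; 320/33 199/33]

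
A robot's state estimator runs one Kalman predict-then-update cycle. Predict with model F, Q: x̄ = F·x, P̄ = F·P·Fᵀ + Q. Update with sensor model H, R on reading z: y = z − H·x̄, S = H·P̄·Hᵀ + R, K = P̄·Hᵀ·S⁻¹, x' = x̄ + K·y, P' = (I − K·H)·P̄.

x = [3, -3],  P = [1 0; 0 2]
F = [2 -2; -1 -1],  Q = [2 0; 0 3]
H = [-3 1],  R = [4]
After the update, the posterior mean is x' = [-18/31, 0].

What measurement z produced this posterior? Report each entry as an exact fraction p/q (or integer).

x̄ = F·x = [12, 0]
P̄ = F·P·Fᵀ + Q = [14 2; 2 6]
S = H·P̄·Hᵀ + R = [124]
K = P̄·Hᵀ·S⁻¹ = [-10/31; 0]
x' − x̄ = [-390/31, 0] = K·y
y = (KᵀK)⁻¹·Kᵀ·(x' − x̄) = [39]
z = y + H·x̄ = [39] + [-36] = [3]

z = [3]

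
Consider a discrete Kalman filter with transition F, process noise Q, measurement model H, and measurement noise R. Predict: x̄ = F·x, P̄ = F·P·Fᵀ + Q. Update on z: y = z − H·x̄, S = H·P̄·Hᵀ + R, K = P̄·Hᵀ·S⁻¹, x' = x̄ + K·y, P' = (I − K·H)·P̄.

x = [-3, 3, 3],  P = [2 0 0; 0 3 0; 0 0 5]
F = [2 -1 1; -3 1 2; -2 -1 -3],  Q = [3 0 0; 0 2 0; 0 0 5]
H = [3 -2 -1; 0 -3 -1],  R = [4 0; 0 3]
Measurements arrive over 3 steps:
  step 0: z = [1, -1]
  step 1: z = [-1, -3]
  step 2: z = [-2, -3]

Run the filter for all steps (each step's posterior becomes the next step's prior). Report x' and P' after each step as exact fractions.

step 0: x' = [-9155/62039, 171986/62039, -429748/62039], P' = [44126/62039 -33599/62039 131136/62039; -33599/62039 221341/62039 -577287/62039; 131136/62039 -577287/62039 1653234/62039]
step 1: x' = [1099428488/5390889169, 5240156305/5390889169, -1235388609/5390889169], P' = [2979553204/5390889169 -54068339/5390889169 3056734146/5390889169; -54068339/5390889169 10852859753/5390889169 -25384938075/5390889169; 3056734146/5390889169 -25384938075/5390889169 70429673280/5390889169]
step 2: x' = [-7324239955934/33164297290433, 52248901929207/33164297290433, -423091808805018/232150081033031], P' = [18324372643160/33164297290433 -316954990799/33164297290433 18763215538470/33164297290433; -316954990799/33164297290433 65356838227709/33164297290433 -152327898588567/33164297290433; 18763215538470/33164297290433 -152327898588567/33164297290433 2960001645489852/232150081033031]

step 0: x̄ = F·x = [-6, 18, -6]
step 0: P̄ = F·P·Fᵀ + Q = [19 -5 -20; -5 43 -21; -20 -21 61]
step 0: y = z − H·x̄ = [49, 47]
step 0: S = H·P̄·Hᵀ + R = [504 319; 319 325]
step 0: K = P̄·Hᵀ·S⁻¹ = [17110/62039 -10113/62039; 8452/62039 -28912/62039; -26313/62039 26209/62039]
step 0: x' = x̄ + K·y = [-9155/62039, 171986/62039, -429748/62039]
step 0: P' = (I − K·H)·P̄ = [44126/62039 -33599/62039 131136/62039; -33599/62039 221341/62039 -577287/62039; 131136/62039 -577287/62039 1653234/62039]
step 1: x̄ = F·x = [-620044/62039, -660045/62039, 1135568/62039]
step 1: P̄ = F·P·Fᵀ + Q = [4050710/62039 3360799/62039 -7118527/62039; 3360799/62039 3674303/62039 -6367473/62039; -7118527/62039 -6367473/62039 13562660/62039]
step 1: y = z − H·x̄ = [1613571/62039, -1030684/62039]
step 1: S = H·P̄·Hᵀ + R = [41876100/62039 -5120497/62039; -5120497/62039 8612666/62039]
step 1: K = P̄·Hᵀ·S⁻¹ = [1497515536/5390889169 -964843043/5390889169; 879253388/5390889169 -2391213728/5390889169; -2622398673/5390889169 1908380315/5390889169]
step 1: x' = x̄ + K·y = [1099428488/5390889169, 5240156305/5390889169, -1235388609/5390889169]
step 1: P' = (I − K·H)·P̄ = [2979553204/5390889169 -54068339/5390889169 3056734146/5390889169; -54068339/5390889169 10852859753/5390889169 -25384938075/5390889169; 3056734146/5390889169 -25384938075/5390889169 70429673280/5390889169]
step 2: x̄ = F·x = [-4276687938/5390889169, -528906377/5390889169, -3732847454/5390889169]
step 2: P̄ = F·P·Fᵀ + Q = [172586499446/5390889169 140300498109/5390889169 -287578122221/5390889169; 140300498109/5390889169 192273158029/5390889169 -273399287443/5390889169; -287578122221/5390889169 -273399287443/5390889169 567747485880/5390889169]
step 2: y = z − H·x̄ = [-2742374732/5390889169, -21492234092/5390889169]
step 2: S = H·P̄·Hᵀ + R = [1859947775932/5390889169 -45580119479/5390889169; -45580119479/5390889169 673982850990/5390889169]
step 2: K = P̄·Hᵀ·S⁻¹ = [9210953093152/33164297290433 -5937450188691/33164297290433; 5165839290188/33164297290433 -14580872031520/33164297290433; -108345884735511/232150081033031 79628074956685/232150081033031]
step 2: x' = x̄ + K·y = [-7324239955934/33164297290433, 52248901929207/33164297290433, -423091808805018/232150081033031]
step 2: P' = (I − K·H)·P̄ = [18324372643160/33164297290433 -316954990799/33164297290433 18763215538470/33164297290433; -316954990799/33164297290433 65356838227709/33164297290433 -152327898588567/33164297290433; 18763215538470/33164297290433 -152327898588567/33164297290433 2960001645489852/232150081033031]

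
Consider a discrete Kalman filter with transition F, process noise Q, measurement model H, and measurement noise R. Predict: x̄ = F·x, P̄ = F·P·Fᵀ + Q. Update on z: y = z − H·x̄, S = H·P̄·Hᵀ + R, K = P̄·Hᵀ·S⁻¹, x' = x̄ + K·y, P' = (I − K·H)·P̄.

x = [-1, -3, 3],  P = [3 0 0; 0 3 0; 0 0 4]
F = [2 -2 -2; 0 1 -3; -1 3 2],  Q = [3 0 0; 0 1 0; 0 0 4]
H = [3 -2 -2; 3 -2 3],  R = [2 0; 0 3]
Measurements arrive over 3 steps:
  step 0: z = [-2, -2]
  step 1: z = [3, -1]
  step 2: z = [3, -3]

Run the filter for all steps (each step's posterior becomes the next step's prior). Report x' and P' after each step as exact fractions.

step 0: x' = [-1209022/214411, -1611482/214411, 5678/214411], P' = [1817178/214411 2709738/214411 -24590/214411; 2709738/214411 4104435/214411 -36615/214411; -24590/214411 -36615/214411 42550/214411]
step 1: x' = [-358679563/889485963, -380236642/296495321, -749023112/889485963], P' = [2943972821/1778971926 2783778269/1185981284 132943207/7115887704; 2783778269/1185981284 8564918643/2371962568 152275987/4743925136; 132943207/7115887704 152275987/4743925136 5617838729/28463550816]
step 2: x' = [204241135774961/105771068629422, 181562681758751/70514045752948, -21520632935498/17628511438237], P' = [326859534986129/211542137258844 306946001839889/141028091505896 345133091453/35257022876474; 306946001839889/141028091505896 943547943716667/282056183011792 1290518659599/70514045752948; 345133091453/35257022876474 1290518659599/70514045752948 3467862973747/17628511438237]

step 0: x̄ = F·x = [-2, -12, -2]
step 0: P̄ = F·P·Fᵀ + Q = [43 18 -40; 18 40 -15; -40 -15 50]
step 0: y = z − H·x̄ = [-24, -14]
step 0: S = H·P̄·Hᵀ + R = [893 -59; -59 244]
step 0: K = P̄·Hᵀ·S⁻¹ = [40619/214411 -13904/214411; -3213/214411 -63167/214411; -42820/214411 42370/214411]
step 0: x' = x̄ + K·y = [-1209022/214411, -1611482/214411, 5678/214411]
step 0: P' = (I − K·H)·P̄ = [1817178/214411 2709738/214411 -24590/214411; 2709738/214411 4104435/214411 -36615/214411; -24590/214411 -36615/214411 42550/214411]
step 1: x̄ = F·x = [793564/214411, -1628516/214411, -3614068/214411]
step 1: P̄ = F·P·Fᵀ + Q = [2725781/214411 -2533014/214411 -6534652/214411; -2533014/214411 4921486/214411 9530802/214411; -6534652/214411 9530802/214411 23185489/214411]
step 1: y = z − H·x̄ = [-12222627/214411, 4990069/214411]
step 1: S = H·P̄·Hᵀ + R = [322447159/214411 -103164353/214411; -103164353/214411 51933415/214411]
step 1: K = P̄·Hᵀ·S⁻¹ = [828224105/7115887704 773721415/7115887704; -579443659/4743925136 -132502461/4743925136; -5733835409/28463550816 5540507609/28463550816]
step 1: x' = x̄ + K·y = [-358679563/889485963, -380236642/296495321, -749023112/889485963]
step 1: P' = (I − K·H)·P̄ = [2943972821/1778971926 2783778269/1185981284 132943207/7115887704; 2783778269/1185981284 8564918643/2371962568 152275987/4743925136; 132943207/7115887704 152275987/4743925136 5617838729/28463550816]
step 2: x̄ = F·x = [3062106950/889485963, 368786470/296495321, -1520498813/296495321]
step 2: P̄ = F·P·Fᵀ + Q = [43990499969/7115887704 -6294278571/4743925136 -8533880087/1185981284; -6294278571/4743925136 58773729187/9487850272 16918257279/2371962568; -8533880087/1185981284 16918257279/2371962568 14925271787/592990642]
step 2: y = z − H·x̄ = [-4476045673/296495321, 1347476466/296495321]
step 2: S = H·P̄·Hᵀ + R = [101527294321/296495321 -26841927181/296495321; -26841927181/296495321 65674450519/592990642]
step 2: K = P̄·Hᵀ·S⁻¹ = [4633250195107/35257022876474 3664055282493/35257022876474; -6968003208849/70514045752948 -2494471039901/70514045752948; -3531642820057/17628511438237 3425343076207/17628511438237]
step 2: x' = x̄ + K·y = [204241135774961/105771068629422, 181562681758751/70514045752948, -21520632935498/17628511438237]
step 2: P' = (I − K·H)·P̄ = [326859534986129/211542137258844 306946001839889/141028091505896 345133091453/35257022876474; 306946001839889/141028091505896 943547943716667/282056183011792 1290518659599/70514045752948; 345133091453/35257022876474 1290518659599/70514045752948 3467862973747/17628511438237]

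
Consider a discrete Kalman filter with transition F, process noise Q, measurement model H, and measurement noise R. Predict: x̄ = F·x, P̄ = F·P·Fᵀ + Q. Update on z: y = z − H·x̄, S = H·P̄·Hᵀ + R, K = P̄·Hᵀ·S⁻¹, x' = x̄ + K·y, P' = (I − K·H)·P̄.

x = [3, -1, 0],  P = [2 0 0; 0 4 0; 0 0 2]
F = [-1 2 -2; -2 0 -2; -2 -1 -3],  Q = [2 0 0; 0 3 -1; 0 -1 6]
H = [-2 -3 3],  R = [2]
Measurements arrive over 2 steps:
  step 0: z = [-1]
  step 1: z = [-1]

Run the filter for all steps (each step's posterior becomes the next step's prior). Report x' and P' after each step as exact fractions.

step 0: x' = [-89/45, -74/15, -59/9], P' = [4196/315 716/105 140/9; 716/105 601/35 65/3; 140/9 65/3 289/9]
step 1: x' = [925107/190181, 1858824/190181, 2417423/190181], P' = [14061982/190181 25096200/190181 34472668/190181; 25096200/190181 49045315/190181 65813067/190181; 34472668/190181 65813067/190181 88875129/190181]

step 0: x̄ = F·x = [-5, -6, -5]
step 0: P̄ = F·P·Fᵀ + Q = [28 12 8; 12 19 19; 8 19 36]
step 0: y = z − H·x̄ = [-14]
step 0: S = H·P̄·Hᵀ + R = [315]
step 0: K = P̄·Hᵀ·S⁻¹ = [-68/315; -8/105; 1/9]
step 0: x' = x̄ + K·y = [-89/45, -74/15, -59/9]
step 0: P' = (I − K·H)·P̄ = [4196/315 716/105 140/9; 716/105 601/35 65/3; 140/9 65/3 289/9]
step 1: x̄ = F·x = [47/9, 256/15, 257/9]
step 1: P̄ = F·P·Fᵀ + Q = [4666/63 2824/21 11764/63; 2824/21 10821/35 9607/21; 11764/63 9607/21 44692/63]
step 1: y = z − H·x̄ = [-1126/45]
step 1: S = H·P̄·Hᵀ + R = [190181/315]
step 1: K = P̄·Hᵀ·S⁻¹ = [2720/190181; 55428/190181; 120425/190181]
step 1: x' = x̄ + K·y = [925107/190181, 1858824/190181, 2417423/190181]
step 1: P' = (I − K·H)·P̄ = [14061982/190181 25096200/190181 34472668/190181; 25096200/190181 49045315/190181 65813067/190181; 34472668/190181 65813067/190181 88875129/190181]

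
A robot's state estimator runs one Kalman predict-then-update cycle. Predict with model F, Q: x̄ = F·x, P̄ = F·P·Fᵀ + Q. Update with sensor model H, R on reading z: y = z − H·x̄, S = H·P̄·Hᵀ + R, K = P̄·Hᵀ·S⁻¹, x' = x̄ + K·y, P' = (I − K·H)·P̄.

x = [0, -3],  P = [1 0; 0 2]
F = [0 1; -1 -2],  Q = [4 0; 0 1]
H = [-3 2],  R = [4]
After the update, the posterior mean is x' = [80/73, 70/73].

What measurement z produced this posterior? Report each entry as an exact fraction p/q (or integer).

z = [-2]

x̄ = F·x = [-3, 6]
P̄ = F·P·Fᵀ + Q = [6 -4; -4 10]
S = H·P̄·Hᵀ + R = [146]
K = P̄·Hᵀ·S⁻¹ = [-13/73; 16/73]
x' − x̄ = [299/73, -368/73] = K·y
y = (KᵀK)⁻¹·Kᵀ·(x' − x̄) = [-23]
z = y + H·x̄ = [-23] + [21] = [-2]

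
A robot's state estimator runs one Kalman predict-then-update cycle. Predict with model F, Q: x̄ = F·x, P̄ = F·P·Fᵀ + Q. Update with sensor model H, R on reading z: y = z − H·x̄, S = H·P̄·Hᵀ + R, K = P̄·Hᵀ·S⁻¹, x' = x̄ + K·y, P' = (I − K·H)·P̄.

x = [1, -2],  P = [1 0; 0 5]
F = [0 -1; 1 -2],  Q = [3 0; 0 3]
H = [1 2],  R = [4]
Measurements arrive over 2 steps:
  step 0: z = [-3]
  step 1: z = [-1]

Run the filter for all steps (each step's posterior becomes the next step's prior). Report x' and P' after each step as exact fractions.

step 0: x̄ = F·x = [2, 5]
step 0: P̄ = F·P·Fᵀ + Q = [8 10; 10 24]
step 0: y = z − H·x̄ = [-15]
step 0: S = H·P̄·Hᵀ + R = [148]
step 0: K = P̄·Hᵀ·S⁻¹ = [7/37; 29/74]
step 0: x' = x̄ + K·y = [-31/37, -65/74]
step 0: P' = (I − K·H)·P̄ = [100/37 -36/37; -36/37 47/37]
step 1: x̄ = F·x = [65/74, 34/37]
step 1: P̄ = F·P·Fᵀ + Q = [158/37 130/37; 130/37 543/37]
step 1: y = z − H·x̄ = [-275/74]
step 1: S = H·P̄·Hᵀ + R = [2998/37]
step 1: K = P̄·Hᵀ·S⁻¹ = [209/1499; 608/1499]
step 1: x' = x̄ + K·y = [540/1499, -882/1499]
step 1: P' = (I − K·H)·P̄ = [4040/1499 -1602/1499; -1602/1499 2017/1499]

step 0: x' = [-31/37, -65/74], P' = [100/37 -36/37; -36/37 47/37]
step 1: x' = [540/1499, -882/1499], P' = [4040/1499 -1602/1499; -1602/1499 2017/1499]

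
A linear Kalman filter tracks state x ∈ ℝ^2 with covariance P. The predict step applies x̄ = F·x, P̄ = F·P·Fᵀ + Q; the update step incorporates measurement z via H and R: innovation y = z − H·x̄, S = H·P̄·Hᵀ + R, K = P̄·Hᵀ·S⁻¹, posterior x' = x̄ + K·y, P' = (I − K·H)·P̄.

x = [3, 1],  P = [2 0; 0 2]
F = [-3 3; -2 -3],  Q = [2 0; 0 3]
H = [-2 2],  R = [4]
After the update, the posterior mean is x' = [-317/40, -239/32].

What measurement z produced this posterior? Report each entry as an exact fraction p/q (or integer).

z = [1]

x̄ = F·x = [-6, -9]
P̄ = F·P·Fᵀ + Q = [38 -6; -6 29]
S = H·P̄·Hᵀ + R = [320]
K = P̄·Hᵀ·S⁻¹ = [-11/40; 7/32]
x' − x̄ = [-77/40, 49/32] = K·y
y = (KᵀK)⁻¹·Kᵀ·(x' − x̄) = [7]
z = y + H·x̄ = [7] + [-6] = [1]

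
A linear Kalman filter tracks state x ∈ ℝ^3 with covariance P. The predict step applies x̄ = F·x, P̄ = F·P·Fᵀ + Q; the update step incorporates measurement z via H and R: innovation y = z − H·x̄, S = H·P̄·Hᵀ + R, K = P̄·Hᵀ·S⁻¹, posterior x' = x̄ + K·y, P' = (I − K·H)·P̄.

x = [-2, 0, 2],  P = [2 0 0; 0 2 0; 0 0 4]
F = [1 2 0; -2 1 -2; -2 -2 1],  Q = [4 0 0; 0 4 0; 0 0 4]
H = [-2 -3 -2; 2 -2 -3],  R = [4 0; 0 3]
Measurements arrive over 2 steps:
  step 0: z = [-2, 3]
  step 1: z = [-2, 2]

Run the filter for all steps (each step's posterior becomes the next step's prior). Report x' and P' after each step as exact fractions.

step 0: x' = [4326/2419, -21846/16933, 2686/2419], P' = [11510/7257 -18964/7257 6324/2419; -18964/7257 304076/50799 -13920/2419; 6324/2419 -13920/2419 14032/2419]
step 1: x' = [922955918/1488325871, 1131948822/1488325871, -1238636026/1488325871], P' = [1676793090/1488325871 -2597350848/1488325871 2598720016/1488325871; -2597350848/1488325871 6516763776/1488325871 -6159452096/1488325871; 2598720016/1488325871 -6159452096/1488325871 6213796180/1488325871]

step 0: x̄ = F·x = [-2, 0, 6]
step 0: P̄ = F·P·Fᵀ + Q = [14 0 -12; 0 30 -4; -12 -4 24]
step 0: y = z − H·x̄ = [6, 25]
step 0: S = H·P̄·Hᵀ + R = [282 192; 192 491]
step 0: K = P̄·Hᵀ·S⁻¹ = [-1018/7257 448/2419; -15523/50799 368/16933; 262/2419 -536/2419]
step 0: x' = x̄ + K·y = [4326/2419, -21846/16933, 2686/2419]
step 0: P' = (I − K·H)·P̄ = [11510/7257 -18964/7257 6324/2419; -18964/7257 304076/50799 -13920/2419; 6324/2419 -13920/2419 14032/2419]
step 1: x̄ = F·x = [-13410/16933, -120014/16933, 1930/16933]
step 1: P̄ = F·P·Fᵀ + Q = [323026/16933 582976/16933 -344264/16933; 582976/16933 4770944/50799 -2336704/50799; -344264/16933 -2336704/50799 1612532/50799]
step 1: y = z − H·x̄ = [-416868/16933, -173552/16933]
step 1: S = H·P̄·Hᵀ + R = [38152484/50799 -1516048/50799; -1516048/50799 7986905/50799]
step 1: K = P̄·Hᵀ·S⁻¹ = [-189743417/1488325871 250709276/1488325871; -509171360/1488325871 83375680/1488325871; 213330974/1488325871 -375014772/1488325871]
step 1: x' = x̄ + K·y = [922955918/1488325871, 1131948822/1488325871, -1238636026/1488325871]
step 1: P' = (I − K·H)·P̄ = [1676793090/1488325871 -2597350848/1488325871 2598720016/1488325871; -2597350848/1488325871 6516763776/1488325871 -6159452096/1488325871; 2598720016/1488325871 -6159452096/1488325871 6213796180/1488325871]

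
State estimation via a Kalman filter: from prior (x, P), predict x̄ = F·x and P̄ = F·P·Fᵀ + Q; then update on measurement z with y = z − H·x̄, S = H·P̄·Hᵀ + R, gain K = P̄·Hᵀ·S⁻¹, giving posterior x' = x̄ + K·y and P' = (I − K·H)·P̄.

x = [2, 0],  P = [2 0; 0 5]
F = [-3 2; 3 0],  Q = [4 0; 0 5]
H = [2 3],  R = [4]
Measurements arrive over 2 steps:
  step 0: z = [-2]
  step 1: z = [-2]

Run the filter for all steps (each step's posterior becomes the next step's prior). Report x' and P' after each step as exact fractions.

step 0: x' = [-1218/163, 714/163], P' = [5946/163 -3924/163; -3924/163 2660/163]
step 1: x' = [368118/12493, -254370/12493], P' = [8241342/12493 -5504076/12493; -5504076/12493 3681212/12493]

step 0: x̄ = F·x = [-6, 6]
step 0: P̄ = F·P·Fᵀ + Q = [42 -18; -18 23]
step 0: y = z − H·x̄ = [-8]
step 0: S = H·P̄·Hᵀ + R = [163]
step 0: K = P̄·Hᵀ·S⁻¹ = [30/163; 33/163]
step 0: x' = x̄ + K·y = [-1218/163, 714/163]
step 0: P' = (I − K·H)·P̄ = [5946/163 -3924/163; -3924/163 2660/163]
step 1: x̄ = F·x = [5082/163, -3654/163]
step 1: P̄ = F·P·Fᵀ + Q = [111894/163 -77058/163; -77058/163 54329/163]
step 1: y = z − H·x̄ = [472/163]
step 1: S = H·P̄·Hᵀ + R = [12493/163]
step 1: K = P̄·Hᵀ·S⁻¹ = [-7386/12493; 8871/12493]
step 1: x' = x̄ + K·y = [368118/12493, -254370/12493]
step 1: P' = (I − K·H)·P̄ = [8241342/12493 -5504076/12493; -5504076/12493 3681212/12493]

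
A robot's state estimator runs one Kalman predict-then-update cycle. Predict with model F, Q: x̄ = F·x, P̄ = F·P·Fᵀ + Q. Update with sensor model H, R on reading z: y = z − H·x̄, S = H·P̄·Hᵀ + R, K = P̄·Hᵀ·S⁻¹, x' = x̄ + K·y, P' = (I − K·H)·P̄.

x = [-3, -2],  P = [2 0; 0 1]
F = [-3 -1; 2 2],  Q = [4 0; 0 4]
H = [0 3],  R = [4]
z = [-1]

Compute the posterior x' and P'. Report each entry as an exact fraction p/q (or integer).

x' = [205/74, -22/37]
P' = [410/37 -14/37; -14/37 16/37]

x̄ = F·x = [11, -10]
P̄ = F·P·Fᵀ + Q = [23 -14; -14 16]
y = z − H·x̄ = [29]
S = H·P̄·Hᵀ + R = [148]
K = P̄·Hᵀ·S⁻¹ = [-21/74; 12/37]
x' = x̄ + K·y = [205/74, -22/37]
P' = (I − K·H)·P̄ = [410/37 -14/37; -14/37 16/37]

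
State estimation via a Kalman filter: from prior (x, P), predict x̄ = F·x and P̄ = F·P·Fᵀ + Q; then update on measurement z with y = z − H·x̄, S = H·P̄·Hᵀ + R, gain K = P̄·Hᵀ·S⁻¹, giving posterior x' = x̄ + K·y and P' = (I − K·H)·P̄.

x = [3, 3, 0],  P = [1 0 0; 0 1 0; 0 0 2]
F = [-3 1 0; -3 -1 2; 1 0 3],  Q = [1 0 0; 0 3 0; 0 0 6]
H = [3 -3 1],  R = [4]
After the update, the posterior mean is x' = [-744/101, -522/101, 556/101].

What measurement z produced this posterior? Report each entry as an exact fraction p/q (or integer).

z = [-2]

x̄ = F·x = [-6, -12, 3]
P̄ = F·P·Fᵀ + Q = [11 8 -3; 8 21 9; -3 9 25]
S = H·P̄·Hᵀ + R = [101]
K = P̄·Hᵀ·S⁻¹ = [6/101; -30/101; -11/101]
x' − x̄ = [-138/101, 690/101, 253/101] = K·y
y = (KᵀK)⁻¹·Kᵀ·(x' − x̄) = [-23]
z = y + H·x̄ = [-23] + [21] = [-2]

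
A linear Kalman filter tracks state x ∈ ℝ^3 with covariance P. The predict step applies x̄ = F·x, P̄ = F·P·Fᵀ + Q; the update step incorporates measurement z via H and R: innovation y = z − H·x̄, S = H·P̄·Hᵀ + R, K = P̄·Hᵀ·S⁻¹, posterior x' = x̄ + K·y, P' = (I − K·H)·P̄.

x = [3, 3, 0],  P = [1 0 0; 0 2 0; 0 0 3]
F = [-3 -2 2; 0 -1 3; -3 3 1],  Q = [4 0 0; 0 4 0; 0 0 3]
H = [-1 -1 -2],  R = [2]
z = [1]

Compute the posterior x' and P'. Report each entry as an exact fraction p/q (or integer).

x' = [-2983/268, 233/268, 306/67]
P' = [5123/268 2175/268 -897/67; 2175/268 5123/268 -897/67; -897/67 -897/67 915/67]

x̄ = F·x = [-15, -3, 0]
P̄ = F·P·Fᵀ + Q = [33 22 3; 22 33 3; 3 3 33]
y = z − H·x̄ = [-17]
S = H·P̄·Hᵀ + R = [268]
K = P̄·Hᵀ·S⁻¹ = [-61/268; -61/268; -18/67]
x' = x̄ + K·y = [-2983/268, 233/268, 306/67]
P' = (I − K·H)·P̄ = [5123/268 2175/268 -897/67; 2175/268 5123/268 -897/67; -897/67 -897/67 915/67]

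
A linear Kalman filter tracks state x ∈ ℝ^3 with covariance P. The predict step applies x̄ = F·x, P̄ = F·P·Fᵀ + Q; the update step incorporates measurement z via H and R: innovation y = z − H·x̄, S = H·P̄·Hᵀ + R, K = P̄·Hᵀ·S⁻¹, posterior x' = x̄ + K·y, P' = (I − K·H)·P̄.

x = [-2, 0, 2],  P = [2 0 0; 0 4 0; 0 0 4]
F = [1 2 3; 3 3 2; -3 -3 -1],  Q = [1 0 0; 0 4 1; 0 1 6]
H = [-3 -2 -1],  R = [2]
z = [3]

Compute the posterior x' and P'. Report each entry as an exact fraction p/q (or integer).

x' = [571/1009, -5753/1009, 6796/1009]
P' = [2134/1009 -3033/1009 126/1009; -3033/1009 12665/1009 -15733/1009; 126/1009 -15733/1009 30720/1009]

x̄ = F·x = [4, -2, 4]
P̄ = F·P·Fᵀ + Q = [55 54 -42; 54 74 -61; -42 -61 64]
y = z − H·x̄ = [15]
S = H·P̄·Hᵀ + R = [1009]
K = P̄·Hᵀ·S⁻¹ = [-231/1009; -249/1009; 184/1009]
x' = x̄ + K·y = [571/1009, -5753/1009, 6796/1009]
P' = (I − K·H)·P̄ = [2134/1009 -3033/1009 126/1009; -3033/1009 12665/1009 -15733/1009; 126/1009 -15733/1009 30720/1009]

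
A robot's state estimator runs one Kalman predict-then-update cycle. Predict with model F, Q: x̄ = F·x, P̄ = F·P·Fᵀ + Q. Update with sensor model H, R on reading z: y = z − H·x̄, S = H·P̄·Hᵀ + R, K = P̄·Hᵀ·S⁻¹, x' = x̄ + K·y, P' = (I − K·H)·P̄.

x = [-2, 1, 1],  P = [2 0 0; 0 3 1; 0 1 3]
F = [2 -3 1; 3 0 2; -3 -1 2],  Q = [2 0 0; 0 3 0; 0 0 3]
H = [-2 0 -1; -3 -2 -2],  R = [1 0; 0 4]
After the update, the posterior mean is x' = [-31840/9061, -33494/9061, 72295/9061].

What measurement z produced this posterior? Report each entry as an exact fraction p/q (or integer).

x̄ = F·x = [-6, -4, 7]
P̄ = F·P·Fᵀ + Q = [34 12 -4; 12 33 -8; -4 -8 32]
S = H·P̄·Hᵀ + R = [153 272; 272 602]
K = P̄·Hᵀ·S⁻¹ = [-3216/9061 -19/533; 6880/9061 -259/533; -2328/9061 30/533]
x' − x̄ = [22526/9061, 2750/9061, 8868/9061] = K·y
y = (KᵀK)⁻¹·Kᵀ·(x' − x̄) = [-6, -10]
z = y + H·x̄ = [-6, -10] + [5, 12] = [-1, 2]

z = [-1, 2]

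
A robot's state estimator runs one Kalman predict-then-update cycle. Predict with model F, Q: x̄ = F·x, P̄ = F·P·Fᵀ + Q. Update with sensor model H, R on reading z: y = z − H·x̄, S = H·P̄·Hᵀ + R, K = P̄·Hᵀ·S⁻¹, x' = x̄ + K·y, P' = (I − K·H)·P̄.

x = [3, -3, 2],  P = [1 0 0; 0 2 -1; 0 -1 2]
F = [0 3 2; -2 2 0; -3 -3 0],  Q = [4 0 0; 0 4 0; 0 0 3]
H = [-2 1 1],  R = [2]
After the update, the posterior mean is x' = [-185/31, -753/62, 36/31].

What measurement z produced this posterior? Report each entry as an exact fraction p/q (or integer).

z = [1]

x̄ = F·x = [-5, -12, 0]
P̄ = F·P·Fᵀ + Q = [18 8 -12; 8 16 -6; -12 -6 30]
S = H·P̄·Hᵀ + R = [124]
K = P̄·Hᵀ·S⁻¹ = [-10/31; -3/62; 12/31]
x' − x̄ = [-30/31, -9/62, 36/31] = K·y
y = (KᵀK)⁻¹·Kᵀ·(x' − x̄) = [3]
z = y + H·x̄ = [3] + [-2] = [1]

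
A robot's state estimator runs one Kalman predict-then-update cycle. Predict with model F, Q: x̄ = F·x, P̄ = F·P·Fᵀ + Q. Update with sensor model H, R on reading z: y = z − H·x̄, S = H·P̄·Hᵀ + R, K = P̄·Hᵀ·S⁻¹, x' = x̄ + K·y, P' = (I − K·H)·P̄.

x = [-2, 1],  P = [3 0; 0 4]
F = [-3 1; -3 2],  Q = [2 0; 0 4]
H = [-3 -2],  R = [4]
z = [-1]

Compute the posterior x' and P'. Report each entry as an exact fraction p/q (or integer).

x̄ = F·x = [7, 8]
P̄ = F·P·Fᵀ + Q = [33 35; 35 47]
y = z − H·x̄ = [36]
S = H·P̄·Hᵀ + R = [909]
K = P̄·Hᵀ·S⁻¹ = [-169/909; -199/909]
x' = x̄ + K·y = [31/101, 12/101]
P' = (I − K·H)·P̄ = [1436/909 -1816/909; -1816/909 3122/909]

x' = [31/101, 12/101]
P' = [1436/909 -1816/909; -1816/909 3122/909]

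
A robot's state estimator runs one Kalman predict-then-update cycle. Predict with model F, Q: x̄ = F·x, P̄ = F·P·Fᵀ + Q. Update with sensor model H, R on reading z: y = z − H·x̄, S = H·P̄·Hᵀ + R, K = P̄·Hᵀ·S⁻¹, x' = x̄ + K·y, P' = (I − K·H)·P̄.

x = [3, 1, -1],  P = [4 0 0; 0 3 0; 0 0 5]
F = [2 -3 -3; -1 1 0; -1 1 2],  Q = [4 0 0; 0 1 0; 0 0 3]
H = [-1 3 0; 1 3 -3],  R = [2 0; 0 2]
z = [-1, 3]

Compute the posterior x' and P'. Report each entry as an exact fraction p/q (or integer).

x̄ = F·x = [6, -2, -4]
P̄ = F·P·Fᵀ + Q = [92 -17 -47; -17 8 7; -47 7 30]
y = z − H·x̄ = [11, -9]
S = H·P̄·Hᵀ + R = [268 -224; -224 490]
K = P̄·Hᵀ·S⁻¹ = [-13/36 13/63; 173/828 97/1449; 131/1449 -1982/10143]
x' = x̄ + K·y = [43/252, -1763/5796, -12647/10143]
P' = (I − K·H)·P̄ = [101/36 25/36 94/63; 25/36 307/828 808/1449; 94/63 808/1449 12022/10143]

x' = [43/252, -1763/5796, -12647/10143]
P' = [101/36 25/36 94/63; 25/36 307/828 808/1449; 94/63 808/1449 12022/10143]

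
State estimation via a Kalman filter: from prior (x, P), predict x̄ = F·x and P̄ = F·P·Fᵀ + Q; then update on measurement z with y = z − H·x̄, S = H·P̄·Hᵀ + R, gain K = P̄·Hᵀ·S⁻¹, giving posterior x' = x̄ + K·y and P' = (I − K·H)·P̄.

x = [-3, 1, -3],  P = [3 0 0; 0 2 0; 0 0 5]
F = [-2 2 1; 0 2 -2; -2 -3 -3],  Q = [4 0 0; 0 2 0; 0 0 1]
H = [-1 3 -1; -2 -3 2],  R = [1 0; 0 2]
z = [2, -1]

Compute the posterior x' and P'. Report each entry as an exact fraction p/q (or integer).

x̄ = F·x = [5, 8, 12]
P̄ = F·P·Fᵀ + Q = [29 -2 -15; -2 30 18; -15 18 76]
y = z − H·x̄ = [-5, 9]
S = H·P̄·Hᵀ + R = [250 -196; -196 572]
K = P̄·Hᵀ·S⁻¹ = [-3439/13073 -6105/26146; 4066/13073 501/26146; 5271/26146 7657/26146]
x' = x̄ + K·y = [110175/26146, 173017/26146, 178155/13073]
P' = (I − K·H)·P̄ = [60032/13073 75715/13073 170552/13073; 75715/13073 103831/13073 231712/13073; 170552/13073 231712/13073 1043897/26146]

x' = [110175/26146, 173017/26146, 178155/13073]
P' = [60032/13073 75715/13073 170552/13073; 75715/13073 103831/13073 231712/13073; 170552/13073 231712/13073 1043897/26146]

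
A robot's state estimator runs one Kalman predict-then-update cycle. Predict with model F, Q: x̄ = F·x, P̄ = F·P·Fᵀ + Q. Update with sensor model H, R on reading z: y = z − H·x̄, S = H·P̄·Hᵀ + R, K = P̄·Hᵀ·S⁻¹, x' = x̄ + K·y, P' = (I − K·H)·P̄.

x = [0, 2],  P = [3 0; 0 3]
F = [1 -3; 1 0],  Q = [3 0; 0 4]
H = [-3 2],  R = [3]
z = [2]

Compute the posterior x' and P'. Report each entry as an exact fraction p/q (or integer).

x̄ = F·x = [-6, 0]
P̄ = F·P·Fᵀ + Q = [33 3; 3 7]
y = z − H·x̄ = [-16]
S = H·P̄·Hᵀ + R = [292]
K = P̄·Hᵀ·S⁻¹ = [-93/292; 5/292]
x' = x̄ + K·y = [-66/73, -20/73]
P' = (I − K·H)·P̄ = [987/292 1341/292; 1341/292 2019/292]

x' = [-66/73, -20/73]
P' = [987/292 1341/292; 1341/292 2019/292]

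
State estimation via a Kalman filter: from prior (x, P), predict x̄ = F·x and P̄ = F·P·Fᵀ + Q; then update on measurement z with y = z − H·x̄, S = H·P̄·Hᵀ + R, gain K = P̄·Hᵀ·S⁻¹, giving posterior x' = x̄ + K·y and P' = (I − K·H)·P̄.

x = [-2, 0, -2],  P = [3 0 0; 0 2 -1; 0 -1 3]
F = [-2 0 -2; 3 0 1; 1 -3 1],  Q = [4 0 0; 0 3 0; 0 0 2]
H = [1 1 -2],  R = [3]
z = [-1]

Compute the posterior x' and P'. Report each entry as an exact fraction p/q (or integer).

x' = [74/13, -353/52, -7/52]
P' = [692/39 -242/13 -32/39; -242/13 1569/52 311/52; -32/39 311/52 503/156]

x̄ = F·x = [8, -8, -4]
P̄ = F·P·Fᵀ + Q = [28 -24 -18; -24 33 15; -18 15 32]
y = z − H·x̄ = [-9]
S = H·P̄·Hᵀ + R = [156]
K = P̄·Hᵀ·S⁻¹ = [10/39; -7/52; -67/156]
x' = x̄ + K·y = [74/13, -353/52, -7/52]
P' = (I − K·H)·P̄ = [692/39 -242/13 -32/39; -242/13 1569/52 311/52; -32/39 311/52 503/156]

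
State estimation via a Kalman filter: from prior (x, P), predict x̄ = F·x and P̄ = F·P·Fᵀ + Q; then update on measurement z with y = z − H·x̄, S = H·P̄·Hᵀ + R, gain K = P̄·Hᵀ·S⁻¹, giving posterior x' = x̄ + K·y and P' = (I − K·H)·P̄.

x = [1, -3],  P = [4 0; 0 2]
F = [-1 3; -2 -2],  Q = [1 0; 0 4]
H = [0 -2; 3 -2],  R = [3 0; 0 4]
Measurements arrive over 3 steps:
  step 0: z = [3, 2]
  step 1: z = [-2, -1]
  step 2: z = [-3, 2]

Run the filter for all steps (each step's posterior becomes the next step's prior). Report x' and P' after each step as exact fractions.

step 0: x̄ = F·x = [-10, 4]
step 0: P̄ = F·P·Fᵀ + Q = [23 -4; -4 28]
step 0: y = z − H·x̄ = [11, 40]
step 0: S = H·P̄·Hᵀ + R = [115 136; 136 371]
step 0: K = P̄·Hᵀ·S⁻¹ = [-7504/24169 7767/24169; -11528/24169 -204/24169]
step 0: x' = x̄ + K·y = [-13554/24169, -38292/24169]
step 0: P' = (I − K·H)·P̄ = [17860/24169 11256/24169; 11256/24169 17292/24169]
step 1: x̄ = F·x = [-101322/24169, 103692/24169]
step 1: P̄ = F·P·Fᵀ + Q = [130121/24169 -113056/24169; -113056/24169 327332/24169]
step 1: y = z − H·x̄ = [159046/24169, 487181/24169]
step 1: S = H·P̄·Hᵀ + R = [1381835/24169 1987664/24169; 1987664/24169 3933765/24169]
step 1: K = P̄·Hᵀ·S⁻¹ = [-13896880/61442591 2378679/8777513; -24820648/61442591 -425928/8777513]
step 1: x' = x̄ + K·y = [-13397281/61442591, 40173452/61442591]
step 1: P' = (I − K·H)·P̄ = [36097884/61442591 20845320/61442591; 20845320/61442591 37230972/61442591]
step 2: x̄ = F·x = [19131091/8777513, -53552342/61442591]
step 2: P̄ = F·P·Fᵀ + Q = [43935329/8777513 -33510192/8777513; -33510192/8777513 705848348/61442591]
step 2: y = z − H·x̄ = [-291432457/61442591, -385972413/61442591]
step 2: S = H·P̄·Hᵀ + R = [3007721165/61442591 4230821456/61442591; 4230821456/61442591 8651945611/61442591]
step 2: K = P̄·Hᵀ·S⁻¹ = [-29774055504/132201289169 35825980047/132201289169; -53122726168/132201289169 -6346232184/132201289169]
step 2: x' = x̄ + K·y = [204310564270/132201289169, 176611505670/132201289169]
step 2: P' = (I − K·H)·P̄ = [77542028900/132201289169 44661083256/132201289169; 44661083256/132201289169 79684089252/132201289169]

step 0: x' = [-13554/24169, -38292/24169], P' = [17860/24169 11256/24169; 11256/24169 17292/24169]
step 1: x' = [-13397281/61442591, 40173452/61442591], P' = [36097884/61442591 20845320/61442591; 20845320/61442591 37230972/61442591]
step 2: x' = [204310564270/132201289169, 176611505670/132201289169], P' = [77542028900/132201289169 44661083256/132201289169; 44661083256/132201289169 79684089252/132201289169]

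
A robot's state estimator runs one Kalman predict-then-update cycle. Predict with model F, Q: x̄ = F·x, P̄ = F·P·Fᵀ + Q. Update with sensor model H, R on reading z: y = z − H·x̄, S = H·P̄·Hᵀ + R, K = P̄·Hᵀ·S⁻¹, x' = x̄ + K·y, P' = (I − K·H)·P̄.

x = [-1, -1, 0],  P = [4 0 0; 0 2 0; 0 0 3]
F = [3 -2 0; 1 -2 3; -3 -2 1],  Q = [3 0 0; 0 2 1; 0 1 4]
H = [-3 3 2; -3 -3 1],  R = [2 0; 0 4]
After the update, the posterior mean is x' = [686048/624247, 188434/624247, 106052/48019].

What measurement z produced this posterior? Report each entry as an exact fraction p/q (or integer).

z = [2, -2]

x̄ = F·x = [-1, 1, 5]
P̄ = F·P·Fᵀ + Q = [47 20 -28; 20 41 6; -28 6 51]
S = H·P̄·Hᵀ + R = [1046 390; 390 1339]
K = P̄·Hᵀ·S⁻¹ = [-7241/96038 -93052/624247; 13035/96038 -107196/624247; 8751/48019 1647/48019]
x' − x̄ = [1310295/624247, -435813/624247, -134043/48019] = K·y
y = (KᵀK)⁻¹·Kᵀ·(x' − x̄) = [-14, -7]
z = y + H·x̄ = [-14, -7] + [16, 5] = [2, -2]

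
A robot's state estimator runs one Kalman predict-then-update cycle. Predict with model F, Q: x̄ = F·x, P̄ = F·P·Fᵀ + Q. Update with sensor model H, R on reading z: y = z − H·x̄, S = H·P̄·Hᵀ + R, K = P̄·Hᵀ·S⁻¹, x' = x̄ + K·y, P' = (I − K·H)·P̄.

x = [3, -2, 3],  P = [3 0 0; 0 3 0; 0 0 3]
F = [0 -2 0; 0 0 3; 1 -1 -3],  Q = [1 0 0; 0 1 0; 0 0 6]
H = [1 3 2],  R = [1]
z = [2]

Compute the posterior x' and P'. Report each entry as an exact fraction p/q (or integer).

x' = [-37/122, 234/61, -551/122]
P' = [961/122 -375/61 657/122; -375/61 1258/61 -1692/61; 657/122 -1692/61 4749/122]

x̄ = F·x = [4, 9, -4]
P̄ = F·P·Fᵀ + Q = [13 0 6; 0 28 -27; 6 -27 39]
y = z − H·x̄ = [-21]
S = H·P̄·Hᵀ + R = [122]
K = P̄·Hᵀ·S⁻¹ = [25/122; 15/61; 3/122]
x' = x̄ + K·y = [-37/122, 234/61, -551/122]
P' = (I − K·H)·P̄ = [961/122 -375/61 657/122; -375/61 1258/61 -1692/61; 657/122 -1692/61 4749/122]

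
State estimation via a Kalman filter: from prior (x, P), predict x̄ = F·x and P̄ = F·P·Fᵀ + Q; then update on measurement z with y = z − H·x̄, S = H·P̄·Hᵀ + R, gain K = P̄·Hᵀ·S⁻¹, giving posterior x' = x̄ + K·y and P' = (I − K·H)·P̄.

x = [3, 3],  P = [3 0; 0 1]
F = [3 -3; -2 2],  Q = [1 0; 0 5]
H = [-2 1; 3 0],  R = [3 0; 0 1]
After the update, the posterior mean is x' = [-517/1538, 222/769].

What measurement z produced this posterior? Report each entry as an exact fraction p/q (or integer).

x̄ = F·x = [0, 0]
P̄ = F·P·Fᵀ + Q = [37 -24; -24 21]
S = H·P̄·Hᵀ + R = [268 -294; -294 334]
K = P̄·Hᵀ·S⁻¹ = [-49/1538 234/769; 939/1538 495/1538]
x' − x̄ = [-517/1538, 222/769] = K·y
y = (KᵀK)⁻¹·Kᵀ·(x' − x̄) = [1, -1]
z = y + H·x̄ = [1, -1] + [0, 0] = [1, -1]

z = [1, -1]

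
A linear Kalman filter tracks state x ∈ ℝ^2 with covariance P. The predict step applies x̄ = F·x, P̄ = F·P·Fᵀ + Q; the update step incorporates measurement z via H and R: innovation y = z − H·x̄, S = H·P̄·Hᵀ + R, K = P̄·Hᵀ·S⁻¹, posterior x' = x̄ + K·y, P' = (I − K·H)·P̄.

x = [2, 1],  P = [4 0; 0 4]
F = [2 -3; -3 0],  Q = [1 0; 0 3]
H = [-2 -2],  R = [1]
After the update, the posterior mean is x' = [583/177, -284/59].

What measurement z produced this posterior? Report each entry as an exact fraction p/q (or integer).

x̄ = F·x = [1, -6]
P̄ = F·P·Fᵀ + Q = [53 -24; -24 39]
S = H·P̄·Hᵀ + R = [177]
K = P̄·Hᵀ·S⁻¹ = [-58/177; -10/59]
x' − x̄ = [406/177, 70/59] = K·y
y = (KᵀK)⁻¹·Kᵀ·(x' − x̄) = [-7]
z = y + H·x̄ = [-7] + [10] = [3]

z = [3]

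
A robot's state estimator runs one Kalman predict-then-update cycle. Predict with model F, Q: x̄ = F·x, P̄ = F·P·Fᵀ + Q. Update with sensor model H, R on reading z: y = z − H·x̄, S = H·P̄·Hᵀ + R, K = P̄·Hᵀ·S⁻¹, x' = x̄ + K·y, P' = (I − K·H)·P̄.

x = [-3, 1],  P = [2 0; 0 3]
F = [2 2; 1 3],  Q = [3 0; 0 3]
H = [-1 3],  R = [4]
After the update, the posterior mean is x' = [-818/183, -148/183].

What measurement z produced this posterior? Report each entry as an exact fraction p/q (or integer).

x̄ = F·x = [-4, 0]
P̄ = F·P·Fᵀ + Q = [23 22; 22 32]
S = H·P̄·Hᵀ + R = [183]
K = P̄·Hᵀ·S⁻¹ = [43/183; 74/183]
x' − x̄ = [-86/183, -148/183] = K·y
y = (KᵀK)⁻¹·Kᵀ·(x' − x̄) = [-2]
z = y + H·x̄ = [-2] + [4] = [2]

z = [2]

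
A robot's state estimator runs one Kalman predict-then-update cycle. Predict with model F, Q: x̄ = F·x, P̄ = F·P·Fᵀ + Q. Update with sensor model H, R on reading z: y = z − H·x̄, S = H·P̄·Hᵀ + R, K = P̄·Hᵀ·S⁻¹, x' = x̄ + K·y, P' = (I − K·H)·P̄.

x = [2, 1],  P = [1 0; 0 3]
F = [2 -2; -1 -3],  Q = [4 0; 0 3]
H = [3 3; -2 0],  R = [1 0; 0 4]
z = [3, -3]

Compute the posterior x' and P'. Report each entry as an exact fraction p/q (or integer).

x̄ = F·x = [2, -5]
P̄ = F·P·Fᵀ + Q = [20 16; 16 31]
y = z − H·x̄ = [12, 1]
S = H·P̄·Hᵀ + R = [748 -216; -216 84]
K = P̄·Hᵀ·S⁻¹ = [9/337 -412/1011; 411/1348 815/2022]
x' = x̄ + K·y = [1934/1011, -1897/2022]
P' = (I − K·H)·P̄ = [824/1011 -815/1011; -815/1011 3671/4044]

x' = [1934/1011, -1897/2022]
P' = [824/1011 -815/1011; -815/1011 3671/4044]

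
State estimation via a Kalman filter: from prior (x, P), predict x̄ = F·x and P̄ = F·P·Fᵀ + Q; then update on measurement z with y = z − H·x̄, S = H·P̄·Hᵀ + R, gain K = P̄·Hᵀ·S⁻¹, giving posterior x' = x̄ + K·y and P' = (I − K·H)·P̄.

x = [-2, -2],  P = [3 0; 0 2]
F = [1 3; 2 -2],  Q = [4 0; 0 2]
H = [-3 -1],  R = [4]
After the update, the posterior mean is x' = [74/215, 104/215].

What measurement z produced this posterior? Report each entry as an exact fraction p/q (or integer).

z = [-2]

x̄ = F·x = [-8, 0]
P̄ = F·P·Fᵀ + Q = [25 -6; -6 22]
S = H·P̄·Hᵀ + R = [215]
K = P̄·Hᵀ·S⁻¹ = [-69/215; -4/215]
x' − x̄ = [1794/215, 104/215] = K·y
y = (KᵀK)⁻¹·Kᵀ·(x' − x̄) = [-26]
z = y + H·x̄ = [-26] + [24] = [-2]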